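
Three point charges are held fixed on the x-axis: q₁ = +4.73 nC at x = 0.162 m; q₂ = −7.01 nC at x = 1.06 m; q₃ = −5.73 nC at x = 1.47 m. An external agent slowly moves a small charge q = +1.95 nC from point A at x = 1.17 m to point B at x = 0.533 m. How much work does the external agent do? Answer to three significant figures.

1.25×10⁻⁶ J

For quasistatic motion the external work equals the change in potential energy: W_ext = qΔV = q(V_B − V_A).
At A: distances to the source charges are 1.01 m, 0.110 m, 0.300 m; V_A = Σ kqᵢ/rᵢ = -702 V.
At B: distances to the source charges are 0.371 m, 0.527 m, 0.937 m; V_B = Σ kqᵢ/rᵢ = -59.9 V.
ΔV = V_B − V_A = 642 V.
W_ext = qΔV = (1.95×10⁻⁹ C)(642 V) = 1.25×10⁻⁶ J.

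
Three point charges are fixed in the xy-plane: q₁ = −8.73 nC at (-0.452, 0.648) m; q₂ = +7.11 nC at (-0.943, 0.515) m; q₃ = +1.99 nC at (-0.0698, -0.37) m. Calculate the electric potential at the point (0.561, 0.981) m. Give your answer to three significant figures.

-21.0 V

Electric potential is a scalar, so the contributions from each charge add algebraically: V = Σ kqᵢ/rᵢ.
Distances from the field point to each charge: r₁ = 1.07 m, r₂ = 1.57 m, r₃ = 1.49 m.
V = k[(-8.73×10⁻⁹)/(1.07) + (7.11×10⁻⁹)/(1.57) + (1.99×10⁻⁹)/(1.49)] = -21.0 V.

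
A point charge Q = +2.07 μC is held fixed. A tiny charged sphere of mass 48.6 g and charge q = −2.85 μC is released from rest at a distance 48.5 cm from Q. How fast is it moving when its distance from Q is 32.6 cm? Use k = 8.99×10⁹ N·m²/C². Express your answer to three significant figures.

1.48 m/s

Only the electrostatic force acts, so mechanical energy is conserved: ½mv² = U₁ − U₂ = kQq(1/r₁ − 1/r₂).
U₁ − U₂ = (8.99×10⁹ N·m²/C²)(2.07×10⁻⁶ C)(-2.85×10⁻⁶ C)(1/0.485 − 1/0.326) = 0.0533 J.
v = √(2·0.0533/0.0486) = 1.48 m/s.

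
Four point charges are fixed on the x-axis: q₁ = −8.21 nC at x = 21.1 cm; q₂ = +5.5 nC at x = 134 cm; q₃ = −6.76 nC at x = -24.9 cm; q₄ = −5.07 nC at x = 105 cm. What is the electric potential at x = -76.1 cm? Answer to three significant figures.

Electric potential is a scalar, so the contributions from each charge add algebraically: V = Σ kqᵢ/rᵢ.
Distances from the field point to each charge: r₁ = 0.972 m, r₂ = 2.10 m, r₃ = 0.512 m, r₄ = 1.81 m.
V = k[(-8.21×10⁻⁹)/(0.972) + (5.50×10⁻⁹)/(2.10) + (-6.76×10⁻⁹)/(0.512) + (-5.07×10⁻⁹)/(1.81)] = -196 V.

-196 V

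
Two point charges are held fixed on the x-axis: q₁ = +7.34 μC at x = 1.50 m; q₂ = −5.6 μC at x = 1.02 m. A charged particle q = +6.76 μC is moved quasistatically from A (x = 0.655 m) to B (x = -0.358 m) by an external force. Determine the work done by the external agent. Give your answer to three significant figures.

0.398 J

For quasistatic motion the external work equals the change in potential energy: W_ext = qΔV = q(V_B − V_A).
At A: distances to the source charges are 0.845 m, 0.365 m; V_A = Σ kqᵢ/rᵢ = -5.98×10⁴ V.
At B: distances to the source charges are 1.86 m, 1.38 m; V_B = Σ kqᵢ/rᵢ = -1020 V.
ΔV = V_B − V_A = 5.88×10⁴ V.
W_ext = qΔV = (6.76×10⁻⁶ C)(5.88×10⁴ V) = 0.398 J.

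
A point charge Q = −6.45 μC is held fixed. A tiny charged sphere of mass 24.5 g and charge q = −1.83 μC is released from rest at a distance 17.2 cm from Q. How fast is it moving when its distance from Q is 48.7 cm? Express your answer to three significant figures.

5.71 m/s

Only the electrostatic force acts, so mechanical energy is conserved: ½mv² = U₁ − U₂ = kQq(1/r₁ − 1/r₂).
U₁ − U₂ = (8.99×10⁹ N·m²/C²)(-6.45×10⁻⁶ C)(-1.83×10⁻⁶ C)(1/0.172 − 1/0.487) = 0.399 J.
v = √(2·0.399/0.0245) = 5.71 m/s.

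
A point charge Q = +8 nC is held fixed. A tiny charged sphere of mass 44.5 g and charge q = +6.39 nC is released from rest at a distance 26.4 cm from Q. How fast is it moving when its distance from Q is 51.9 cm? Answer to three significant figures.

6.20×10⁻³ m/s

Only the electrostatic force acts, so mechanical energy is conserved: ½mv² = U₁ − U₂ = kQq(1/r₁ − 1/r₂).
U₁ − U₂ = (8.99×10⁹ N·m²/C²)(8.00×10⁻⁹ C)(6.39×10⁻⁹ C)(1/0.264 − 1/0.519) = 8.55×10⁻⁷ J.
v = √(2·8.55×10⁻⁷/0.0445) = 6.20×10⁻³ m/s.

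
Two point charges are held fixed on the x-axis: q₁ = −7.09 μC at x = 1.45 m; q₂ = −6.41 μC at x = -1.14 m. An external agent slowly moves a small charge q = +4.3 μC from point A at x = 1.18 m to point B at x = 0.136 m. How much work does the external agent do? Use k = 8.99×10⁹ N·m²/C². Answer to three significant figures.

0.719 J

For quasistatic motion the external work equals the change in potential energy: W_ext = qΔV = q(V_B − V_A).
At A: distances to the source charges are 0.270 m, 2.32 m; V_A = Σ kqᵢ/rᵢ = -2.61×10⁵ V.
At B: distances to the source charges are 1.31 m, 1.28 m; V_B = Σ kqᵢ/rᵢ = -9.37×10⁴ V.
ΔV = V_B − V_A = 1.67×10⁵ V.
W_ext = qΔV = (4.30×10⁻⁶ C)(1.67×10⁵ V) = 0.719 J.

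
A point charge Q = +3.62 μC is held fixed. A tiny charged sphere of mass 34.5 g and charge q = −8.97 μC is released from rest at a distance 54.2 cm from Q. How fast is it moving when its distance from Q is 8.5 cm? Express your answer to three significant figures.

13.0 m/s

Only the electrostatic force acts, so mechanical energy is conserved: ½mv² = U₁ − U₂ = kQq(1/r₁ − 1/r₂).
U₁ − U₂ = (8.99×10⁹ N·m²/C²)(3.62×10⁻⁶ C)(-8.97×10⁻⁶ C)(1/0.542 − 1/0.0850) = 2.90 J.
v = √(2·2.90/0.0345) = 13.0 m/s.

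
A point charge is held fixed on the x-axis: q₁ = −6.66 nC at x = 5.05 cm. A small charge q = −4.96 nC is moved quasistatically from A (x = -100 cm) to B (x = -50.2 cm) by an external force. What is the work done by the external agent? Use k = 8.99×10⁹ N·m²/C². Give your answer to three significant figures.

For quasistatic motion the external work equals the change in potential energy: W_ext = qΔV = q(V_B − V_A).
At A: distance to the source charge is 1.05 m; V_A = kq₁/r = -57.0 V.
At B: distance to the source charge is 0.552 m; V_B = kq₁/r = -108 V.
ΔV = V_B − V_A = -51.4 V.
W_ext = qΔV = (-4.96×10⁻⁹ C)(-51.4 V) = 2.55×10⁻⁷ J.

2.55×10⁻⁷ J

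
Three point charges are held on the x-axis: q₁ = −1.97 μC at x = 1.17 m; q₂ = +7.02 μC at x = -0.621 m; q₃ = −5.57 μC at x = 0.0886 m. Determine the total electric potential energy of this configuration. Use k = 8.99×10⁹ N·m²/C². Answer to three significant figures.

-0.474 J

The assembly work is the sum of pairwise potential energies, U = Σ_{i<j} kqᵢqⱼ/rᵢⱼ.
Pair separations: r₁₂ = 1.79 m, r₁₃ = 1.08 m, r₂₃ = 0.710 m.
U = (-0.0694) + (0.0912) + (-0.495) = -0.474 J.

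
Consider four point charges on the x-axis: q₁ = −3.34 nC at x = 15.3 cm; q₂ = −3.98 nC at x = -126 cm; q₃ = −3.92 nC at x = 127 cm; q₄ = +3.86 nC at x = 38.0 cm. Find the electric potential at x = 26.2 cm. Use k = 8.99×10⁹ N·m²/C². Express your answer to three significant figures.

The total potential is the scalar sum of each charge's contribution, V = Σ kqᵢ/rᵢ.
Distances from the field point to each charge: r₁ = 0.109 m, r₂ = 1.52 m, r₃ = 1.01 m, r₄ = 0.118 m.
V = k[(-3.34×10⁻⁹)/(0.109) + (-3.98×10⁻⁹)/(1.52) + (-3.92×10⁻⁹)/(1.01) + (3.86×10⁻⁹)/(0.118)] = -39.9 V.

-39.9 V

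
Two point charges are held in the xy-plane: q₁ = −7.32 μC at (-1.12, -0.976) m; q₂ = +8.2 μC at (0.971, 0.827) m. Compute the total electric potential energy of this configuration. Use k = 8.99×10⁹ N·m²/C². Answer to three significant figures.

The work to assemble the configuration equals its total potential energy, U = Σ kqᵢqⱼ/rᵢⱼ over all pairs.
Pair separations: r₁₂ = 2.76 m.
U = (-0.195) = -0.195 J.

-0.195 J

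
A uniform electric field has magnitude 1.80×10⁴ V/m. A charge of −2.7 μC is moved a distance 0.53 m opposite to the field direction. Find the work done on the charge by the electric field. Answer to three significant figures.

0.0258 J

The potential change for a displacement 0.53 m opposite to the field direction is ΔV = +Ed = 9540 V.
W_field = −qΔV = 0.0258 J.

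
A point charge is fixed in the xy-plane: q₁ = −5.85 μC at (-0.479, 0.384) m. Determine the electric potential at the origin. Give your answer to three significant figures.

-8.57×10⁴ V

Electric potential is a scalar, so the contributions from each charge add algebraically: V = Σ kqᵢ/rᵢ.
Distances from the field point to each charge: r₁ = 0.614 m.
V = k[(-5.85×10⁻⁶)/(0.614)] = -8.57×10⁴ V.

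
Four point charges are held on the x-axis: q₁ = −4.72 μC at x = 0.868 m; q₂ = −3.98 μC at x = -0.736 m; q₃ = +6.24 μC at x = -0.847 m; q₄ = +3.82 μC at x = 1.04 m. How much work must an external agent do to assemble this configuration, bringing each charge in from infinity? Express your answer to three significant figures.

The work to assemble the configuration equals its total potential energy, U = Σ kqᵢqⱼ/rᵢⱼ over all pairs.
Pair separations: r₁₂ = 1.60 m, r₁₃ = 1.71 m, r₁₄ = 0.172 m, r₂₃ = 0.111 m, r₂₄ = 1.78 m, r₃₄ = 1.89 m.
Summing all 6 pair terms gives U = -2.97 J.

-2.97 J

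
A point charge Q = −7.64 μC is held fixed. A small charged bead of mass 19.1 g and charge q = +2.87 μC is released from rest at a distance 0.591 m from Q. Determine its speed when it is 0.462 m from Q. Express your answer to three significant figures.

Only the electrostatic force acts, so mechanical energy is conserved: ½mv² = U₁ − U₂ = kQq(1/r₁ − 1/r₂).
U₁ − U₂ = (8.99×10⁹ N·m²/C²)(-7.64×10⁻⁶ C)(2.87×10⁻⁶ C)(1/0.591 − 1/0.462) = 0.0931 J.
v = √(2·0.0931/0.0191) = 3.12 m/s.

3.12 m/s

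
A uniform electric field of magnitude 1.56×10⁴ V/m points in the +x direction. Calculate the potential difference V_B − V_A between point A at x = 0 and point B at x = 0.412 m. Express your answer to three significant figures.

-6430 V

In a uniform field, potential decreases in the direction of E: V_B − V_A = −E·Δx.
V_B − V_A = −(1.56×10⁴ V/m)(0.412 m) = -6430 V.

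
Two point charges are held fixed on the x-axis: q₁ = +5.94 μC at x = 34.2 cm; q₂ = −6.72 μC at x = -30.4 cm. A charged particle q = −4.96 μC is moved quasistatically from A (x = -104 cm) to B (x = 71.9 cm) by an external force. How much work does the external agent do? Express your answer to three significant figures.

For quasistatic motion the external work equals the change in potential energy: W_ext = qΔV = q(V_B − V_A).
At A: distances to the source charges are 1.38 m, 0.736 m; V_A = Σ kqᵢ/rᵢ = -4.34×10⁴ V.
At B: distances to the source charges are 0.377 m, 1.02 m; V_B = Σ kqᵢ/rᵢ = 8.26×10⁴ V.
ΔV = V_B − V_A = 1.26×10⁵ V.
W_ext = qΔV = (-4.96×10⁻⁶ C)(1.26×10⁵ V) = -0.625 J.

-0.625 J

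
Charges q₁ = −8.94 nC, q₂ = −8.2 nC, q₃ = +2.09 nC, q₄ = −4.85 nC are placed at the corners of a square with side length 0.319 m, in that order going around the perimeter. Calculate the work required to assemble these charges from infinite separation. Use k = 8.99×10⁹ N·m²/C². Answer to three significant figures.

2.94×10⁻⁶ J

The assembly work is the sum of pairwise potential energies, U = Σ_{i<j} kqᵢqⱼ/rᵢⱼ.
The four side pairs have separation 0.319 m and the two diagonal pairs 0.451 m.
Summing all 6 pair terms gives U = 2.94×10⁻⁶ J.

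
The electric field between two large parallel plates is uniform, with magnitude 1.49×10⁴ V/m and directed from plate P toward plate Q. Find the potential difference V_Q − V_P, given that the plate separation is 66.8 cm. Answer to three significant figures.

In a uniform field, potential decreases in the direction of E: ΔV = −E·d for a displacement d parallel to E.
Going from P to Q is a displacement of 66.8 cm along the field, so V_Q − V_P = −Ed = -9950 V.

-9950 V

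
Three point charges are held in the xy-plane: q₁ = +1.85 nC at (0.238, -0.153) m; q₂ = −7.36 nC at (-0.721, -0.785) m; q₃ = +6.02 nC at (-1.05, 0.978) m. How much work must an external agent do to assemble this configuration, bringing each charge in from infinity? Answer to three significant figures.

The work to assemble the configuration equals its total potential energy, U = Σ kqᵢqⱼ/rᵢⱼ over all pairs.
Pair separations: r₁₂ = 1.15 m, r₁₃ = 1.71 m, r₂₃ = 1.79 m.
U = (-1.07×10⁻⁷) + (5.84×10⁻⁸) + (-2.22×10⁻⁷) = -2.70×10⁻⁷ J.

-2.70×10⁻⁷ J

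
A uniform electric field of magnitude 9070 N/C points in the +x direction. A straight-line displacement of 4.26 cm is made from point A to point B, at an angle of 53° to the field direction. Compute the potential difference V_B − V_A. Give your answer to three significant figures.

Only the component of displacement along E changes the potential: ΔV = −E·d·cosθ.
ΔV = −(9070 V/m)(0.0426 m)cos53° = -233 V.

-233 V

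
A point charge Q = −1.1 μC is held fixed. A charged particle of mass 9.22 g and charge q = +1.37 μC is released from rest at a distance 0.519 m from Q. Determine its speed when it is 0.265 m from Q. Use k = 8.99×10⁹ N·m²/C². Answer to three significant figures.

Only the electrostatic force acts, so mechanical energy is conserved: ½mv² = U₁ − U₂ = kQq(1/r₁ − 1/r₂).
U₁ − U₂ = (8.99×10⁹ N·m²/C²)(-1.10×10⁻⁶ C)(1.37×10⁻⁶ C)(1/0.519 − 1/0.265) = 0.0250 J.
v = √(2·0.0250/9.22×10⁻³) = 2.33 m/s.

2.33 m/s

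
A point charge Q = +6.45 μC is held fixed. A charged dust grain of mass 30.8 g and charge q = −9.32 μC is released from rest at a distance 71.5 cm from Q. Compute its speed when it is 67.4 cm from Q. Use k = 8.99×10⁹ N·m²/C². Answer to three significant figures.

1.73 m/s

Only the electrostatic force acts, so mechanical energy is conserved: ½mv² = U₁ − U₂ = kQq(1/r₁ − 1/r₂).
U₁ − U₂ = (8.99×10⁹ N·m²/C²)(6.45×10⁻⁶ C)(-9.32×10⁻⁶ C)(1/0.715 − 1/0.674) = 0.0460 J.
v = √(2·0.0460/0.0308) = 1.73 m/s.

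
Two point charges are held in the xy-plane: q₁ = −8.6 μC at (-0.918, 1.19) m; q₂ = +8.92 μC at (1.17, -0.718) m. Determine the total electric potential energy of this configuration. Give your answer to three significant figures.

The assembly work is the sum of pairwise potential energies, U = Σ_{i<j} kqᵢqⱼ/rᵢⱼ.
Pair separations: r₁₂ = 2.83 m.
U = (-0.244) = -0.244 J.

-0.244 J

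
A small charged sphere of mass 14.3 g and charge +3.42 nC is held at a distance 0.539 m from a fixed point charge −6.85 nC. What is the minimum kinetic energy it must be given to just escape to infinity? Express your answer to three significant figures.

3.91×10⁻⁷ J

To just escape, total mechanical energy must reach zero at infinity: ½mv²_min + U = 0, so ½mv²_min = −U = |kQq|/r.
|U| = |kQq|/r = (8.99×10⁹ N·m²/C²)(6.85×10⁻⁹)(3.42×10⁻⁹)/(0.539) = 3.91×10⁻⁷ J.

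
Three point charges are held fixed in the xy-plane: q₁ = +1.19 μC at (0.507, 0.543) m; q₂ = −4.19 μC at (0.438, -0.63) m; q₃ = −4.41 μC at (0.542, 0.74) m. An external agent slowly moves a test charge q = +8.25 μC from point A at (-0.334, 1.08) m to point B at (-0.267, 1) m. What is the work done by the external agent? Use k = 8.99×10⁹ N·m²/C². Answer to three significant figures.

-0.0364 J

For quasistatic motion the external work equals the change in potential energy: W_ext = qΔV = q(V_B − V_A).
At A: distances to the source charges are 0.998 m, 1.88 m, 0.940 m; V_A = Σ kqᵢ/rᵢ = -5.15×10⁴ V.
At B: distances to the source charges are 0.899 m, 1.78 m, 0.850 m; V_B = Σ kqᵢ/rᵢ = -5.60×10⁴ V.
ΔV = V_B − V_A = -4420 V.
W_ext = qΔV = (8.25×10⁻⁶ C)(-4420 V) = -0.0364 J.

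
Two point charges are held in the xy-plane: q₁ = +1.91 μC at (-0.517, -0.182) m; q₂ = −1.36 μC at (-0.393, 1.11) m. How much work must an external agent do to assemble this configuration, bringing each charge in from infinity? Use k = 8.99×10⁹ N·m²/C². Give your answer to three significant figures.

-0.0180 J

The work to assemble the configuration equals its total potential energy, U = Σ kqᵢqⱼ/rᵢⱼ over all pairs.
Pair separations: r₁₂ = 1.30 m.
U = (-0.0180) = -0.0180 J.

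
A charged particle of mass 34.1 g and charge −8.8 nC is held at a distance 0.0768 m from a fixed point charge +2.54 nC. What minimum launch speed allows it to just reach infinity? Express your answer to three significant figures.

To just escape, total mechanical energy must reach zero at infinity: ½mv²_min + U = 0, so ½mv²_min = −U = |kQq|/r.
|U| = |kQq|/r = (8.99×10⁹ N·m²/C²)(2.54×10⁻⁹)(8.80×10⁻⁹)/(0.0768) = 2.62×10⁻⁶ J.
v_min = √(2|U|/m) = √(2·2.62×10⁻⁶/0.0341) = 0.0124 m/s.

0.0124 m/s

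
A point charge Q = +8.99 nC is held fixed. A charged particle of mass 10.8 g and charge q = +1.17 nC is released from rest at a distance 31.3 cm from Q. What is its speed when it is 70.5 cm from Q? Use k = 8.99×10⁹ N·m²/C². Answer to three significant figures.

5.58×10⁻³ m/s

Only the electrostatic force acts, so mechanical energy is conserved: ½mv² = U₁ − U₂ = kQq(1/r₁ − 1/r₂).
U₁ − U₂ = (8.99×10⁹ N·m²/C²)(8.99×10⁻⁹ C)(1.17×10⁻⁹ C)(1/0.313 − 1/0.705) = 1.68×10⁻⁷ J.
v = √(2·1.68×10⁻⁷/0.0108) = 5.58×10⁻³ m/s.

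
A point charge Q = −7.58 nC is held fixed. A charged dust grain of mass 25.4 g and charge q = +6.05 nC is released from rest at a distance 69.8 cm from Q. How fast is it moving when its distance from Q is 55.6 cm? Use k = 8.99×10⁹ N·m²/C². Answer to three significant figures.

3.45×10⁻³ m/s

Only the electrostatic force acts, so mechanical energy is conserved: ½mv² = U₁ − U₂ = kQq(1/r₁ − 1/r₂).
U₁ − U₂ = (8.99×10⁹ N·m²/C²)(-7.58×10⁻⁹ C)(6.05×10⁻⁹ C)(1/0.698 − 1/0.556) = 1.51×10⁻⁷ J.
v = √(2·1.51×10⁻⁷/0.0254) = 3.45×10⁻³ m/s.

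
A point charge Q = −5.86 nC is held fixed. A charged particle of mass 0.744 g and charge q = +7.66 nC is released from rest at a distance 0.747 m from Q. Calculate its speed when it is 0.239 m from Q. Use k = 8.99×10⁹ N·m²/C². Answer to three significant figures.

0.0556 m/s

Only the electrostatic force acts, so mechanical energy is conserved: ½mv² = U₁ − U₂ = kQq(1/r₁ − 1/r₂).
U₁ − U₂ = (8.99×10⁹ N·m²/C²)(-5.86×10⁻⁹ C)(7.66×10⁻⁹ C)(1/0.747 − 1/0.239) = 1.15×10⁻⁶ J.
v = √(2·1.15×10⁻⁶/7.44×10⁻⁴) = 0.0556 m/s.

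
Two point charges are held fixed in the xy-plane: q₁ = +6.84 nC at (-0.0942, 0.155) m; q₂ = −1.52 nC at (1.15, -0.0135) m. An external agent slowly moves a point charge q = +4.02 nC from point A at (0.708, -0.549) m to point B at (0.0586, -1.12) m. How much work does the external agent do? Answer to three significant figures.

For quasistatic motion the external work equals the change in potential energy: W_ext = qΔV = q(V_B − V_A).
At A: distances to the source charges are 1.07 m, 0.694 m; V_A = Σ kqᵢ/rᵢ = 37.9 V.
At B: distances to the source charges are 1.28 m, 1.55 m; V_B = Σ kqᵢ/rᵢ = 39.1 V.
ΔV = V_B − V_A = 1.16 V.
W_ext = qΔV = (4.02×10⁻⁹ C)(1.16 V) = 4.66×10⁻⁹ J.

4.66×10⁻⁹ J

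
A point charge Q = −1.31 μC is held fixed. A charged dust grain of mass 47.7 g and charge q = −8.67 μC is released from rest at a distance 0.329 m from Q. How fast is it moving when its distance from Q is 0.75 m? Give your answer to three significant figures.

Only the electrostatic force acts, so mechanical energy is conserved: ½mv² = U₁ − U₂ = kQq(1/r₁ − 1/r₂).
U₁ − U₂ = (8.99×10⁹ N·m²/C²)(-1.31×10⁻⁶ C)(-8.67×10⁻⁶ C)(1/0.329 − 1/0.750) = 0.174 J.
v = √(2·0.174/0.0477) = 2.70 m/s.

2.70 m/s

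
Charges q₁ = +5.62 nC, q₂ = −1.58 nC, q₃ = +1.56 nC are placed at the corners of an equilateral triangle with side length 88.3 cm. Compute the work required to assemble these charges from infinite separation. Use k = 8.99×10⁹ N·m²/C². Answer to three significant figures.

-2.62×10⁻⁸ J

The work to assemble the configuration equals its total potential energy, U = Σ kqᵢqⱼ/rᵢⱼ over all pairs.
All three pair separations equal the side length, 0.883 m.
U = (-9.04×10⁻⁸) + (8.93×10⁻⁸) + (-2.51×10⁻⁸) = -2.62×10⁻⁸ J.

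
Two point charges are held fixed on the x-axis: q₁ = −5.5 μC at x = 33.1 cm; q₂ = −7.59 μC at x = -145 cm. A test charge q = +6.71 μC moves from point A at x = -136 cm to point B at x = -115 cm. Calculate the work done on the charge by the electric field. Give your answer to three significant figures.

-3.53 J

The work done by the electric force is W_field = −ΔU = −q(V_B − V_A) = q(V_A − V_B).
At A: distances to the source charges are 1.69 m, 0.0900 m; V_A = Σ kqᵢ/rᵢ = -7.87×10⁵ V.
At B: distances to the source charges are 1.48 m, 0.300 m; V_B = Σ kqᵢ/rᵢ = -2.61×10⁵ V.
ΔV = V_B − V_A = 5.27×10⁵ V.
W_field = −qΔV = −(6.71×10⁻⁶ C)(5.27×10⁵ V) = -3.53 J.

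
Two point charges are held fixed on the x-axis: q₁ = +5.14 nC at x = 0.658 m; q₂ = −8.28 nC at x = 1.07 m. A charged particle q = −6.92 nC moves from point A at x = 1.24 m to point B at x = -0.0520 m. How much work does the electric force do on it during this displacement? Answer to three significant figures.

2.47×10⁻⁶ J

The work done by the electric force is W_field = −ΔU = −q(V_B − V_A) = q(V_A − V_B).
At A: distances to the source charges are 0.582 m, 0.170 m; V_A = Σ kqᵢ/rᵢ = -358 V.
At B: distances to the source charges are 0.710 m, 1.12 m; V_B = Σ kqᵢ/rᵢ = -1.26 V.
ΔV = V_B − V_A = 357 V.
W_field = −qΔV = −(-6.92×10⁻⁹ C)(357 V) = 2.47×10⁻⁶ J.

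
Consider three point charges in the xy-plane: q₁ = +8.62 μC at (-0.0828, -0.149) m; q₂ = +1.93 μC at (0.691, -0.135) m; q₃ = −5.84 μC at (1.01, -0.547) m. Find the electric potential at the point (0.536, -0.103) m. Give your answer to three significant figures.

1.54×10⁵ V

The total potential is the scalar sum of each charge's contribution, V = Σ kqᵢ/rᵢ.
Distances from the field point to each charge: r₁ = 0.621 m, r₂ = 0.158 m, r₃ = 0.649 m.
V = k[(8.62×10⁻⁶)/(0.621) + (1.93×10⁻⁶)/(0.158) + (-5.84×10⁻⁶)/(0.649)] = 1.54×10⁵ V.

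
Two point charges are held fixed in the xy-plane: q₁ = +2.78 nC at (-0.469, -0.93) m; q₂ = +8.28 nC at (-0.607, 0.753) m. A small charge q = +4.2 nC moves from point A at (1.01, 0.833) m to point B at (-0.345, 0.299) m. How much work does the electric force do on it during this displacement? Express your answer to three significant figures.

-4.43×10⁻⁷ J

The work done by the electric force is W_field = −ΔU = −q(V_B − V_A) = q(V_A − V_B).
At A: distances to the source charges are 2.30 m, 1.62 m; V_A = Σ kqᵢ/rᵢ = 56.8 V.
At B: distances to the source charges are 1.24 m, 0.524 m; V_B = Σ kqᵢ/rᵢ = 162 V.
ΔV = V_B − V_A = 105 V.
W_field = −qΔV = −(4.20×10⁻⁹ C)(105 V) = -4.43×10⁻⁷ J.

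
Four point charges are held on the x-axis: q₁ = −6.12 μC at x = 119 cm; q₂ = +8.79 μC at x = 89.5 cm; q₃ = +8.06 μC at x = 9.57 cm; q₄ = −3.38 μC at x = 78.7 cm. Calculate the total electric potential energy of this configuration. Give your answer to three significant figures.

-3.61 J

The work to assemble the configuration equals its total potential energy, U = Σ kqᵢqⱼ/rᵢⱼ over all pairs.
Pair separations: r₁₂ = 0.295 m, r₁₃ = 1.09 m, r₁₄ = 0.403 m, r₂₃ = 0.799 m, r₂₄ = 0.108 m, r₃₄ = 0.691 m.
Summing all 6 pair terms gives U = -3.61 J.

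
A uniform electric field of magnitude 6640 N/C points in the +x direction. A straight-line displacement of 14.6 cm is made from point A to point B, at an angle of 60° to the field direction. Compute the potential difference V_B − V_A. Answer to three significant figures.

-485 V

Only the component of displacement along E changes the potential: ΔV = −E·d·cosθ.
ΔV = −(6640 V/m)(0.146 m)cos60° = -485 V.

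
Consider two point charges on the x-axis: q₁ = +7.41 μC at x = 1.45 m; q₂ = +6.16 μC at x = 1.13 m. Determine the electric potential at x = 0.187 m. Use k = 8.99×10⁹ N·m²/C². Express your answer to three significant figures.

1.11×10⁵ V

Electric potential is a scalar, so the contributions from each charge add algebraically: V = Σ kqᵢ/rᵢ.
Distances from the field point to each charge: r₁ = 1.26 m, r₂ = 0.943 m.
V = k[(7.41×10⁻⁶)/(1.26) + (6.16×10⁻⁶)/(0.943)] = 1.11×10⁵ V.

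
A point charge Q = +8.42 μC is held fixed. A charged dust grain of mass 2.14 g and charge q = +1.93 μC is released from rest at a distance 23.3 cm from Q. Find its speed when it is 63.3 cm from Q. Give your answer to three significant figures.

Only the electrostatic force acts, so mechanical energy is conserved: ½mv² = U₁ − U₂ = kQq(1/r₁ − 1/r₂).
U₁ − U₂ = (8.99×10⁹ N·m²/C²)(8.42×10⁻⁶ C)(1.93×10⁻⁶ C)(1/0.233 − 1/0.633) = 0.396 J.
v = √(2·0.396/2.14×10⁻³) = 19.2 m/s.

19.2 m/s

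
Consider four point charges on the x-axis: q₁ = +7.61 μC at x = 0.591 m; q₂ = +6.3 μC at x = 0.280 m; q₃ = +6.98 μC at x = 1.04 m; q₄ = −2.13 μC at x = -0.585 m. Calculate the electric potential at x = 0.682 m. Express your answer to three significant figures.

1.05×10⁶ V

The total potential is the scalar sum of each charge's contribution, V = Σ kqᵢ/rᵢ.
Distances from the field point to each charge: r₁ = 0.0910 m, r₂ = 0.402 m, r₃ = 0.358 m, r₄ = 1.27 m.
V = k[(7.61×10⁻⁶)/(0.0910) + (6.30×10⁻⁶)/(0.402) + (6.98×10⁻⁶)/(0.358) + (-2.13×10⁻⁶)/(1.27)] = 1.05×10⁶ V.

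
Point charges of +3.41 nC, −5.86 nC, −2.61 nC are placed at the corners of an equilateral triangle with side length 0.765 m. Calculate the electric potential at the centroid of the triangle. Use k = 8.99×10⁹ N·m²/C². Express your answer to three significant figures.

-103 V

Electric potential is a scalar, so the contributions from each charge add algebraically: V = Σ kqᵢ/rᵢ.
The distance from each vertex to the centroid is a/√3 = 0.442 m.
V = k[(3.41×10⁻⁹)/(0.442) + (-5.86×10⁻⁹)/(0.442) + (-2.61×10⁻⁹)/(0.442)] = -103 V.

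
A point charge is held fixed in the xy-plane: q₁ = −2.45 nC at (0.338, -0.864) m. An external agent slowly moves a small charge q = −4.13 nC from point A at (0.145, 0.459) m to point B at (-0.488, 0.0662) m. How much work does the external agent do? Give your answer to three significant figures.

For quasistatic motion the external work equals the change in potential energy: W_ext = qΔV = q(V_B − V_A).
At A: distance to the source charge is 1.34 m; V_A = kq₁/r = -16.5 V.
At B: distance to the source charge is 1.24 m; V_B = kq₁/r = -17.7 V.
ΔV = V_B − V_A = -1.23 V.
W_ext = qΔV = (-4.13×10⁻⁹ C)(-1.23 V) = 5.09×10⁻⁹ J.

5.09×10⁻⁹ J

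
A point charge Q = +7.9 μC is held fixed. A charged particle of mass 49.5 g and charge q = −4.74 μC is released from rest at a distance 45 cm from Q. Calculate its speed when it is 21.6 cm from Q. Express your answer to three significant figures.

Only the electrostatic force acts, so mechanical energy is conserved: ½mv² = U₁ − U₂ = kQq(1/r₁ − 1/r₂).
U₁ − U₂ = (8.99×10⁹ N·m²/C²)(7.90×10⁻⁶ C)(-4.74×10⁻⁶ C)(1/0.450 − 1/0.216) = 0.810 J.
v = √(2·0.810/0.0495) = 5.72 m/s.

5.72 m/s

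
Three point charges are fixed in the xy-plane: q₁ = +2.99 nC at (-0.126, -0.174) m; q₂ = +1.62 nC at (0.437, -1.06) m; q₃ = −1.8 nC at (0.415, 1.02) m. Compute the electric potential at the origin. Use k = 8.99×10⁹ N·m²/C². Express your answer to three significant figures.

The total potential is the scalar sum of each charge's contribution, V = Σ kqᵢ/rᵢ.
Distances from the field point to each charge: r₁ = 0.215 m, r₂ = 1.15 m, r₃ = 1.10 m.
V = k[(2.99×10⁻⁹)/(0.215) + (1.62×10⁻⁹)/(1.15) + (-1.80×10⁻⁹)/(1.10)] = 123 V.

123 V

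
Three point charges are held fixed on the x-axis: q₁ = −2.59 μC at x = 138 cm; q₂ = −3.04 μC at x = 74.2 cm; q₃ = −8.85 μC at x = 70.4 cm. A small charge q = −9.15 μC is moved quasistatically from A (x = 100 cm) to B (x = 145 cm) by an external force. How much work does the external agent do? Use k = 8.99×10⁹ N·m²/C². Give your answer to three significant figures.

0.383 J

For quasistatic motion the external work equals the change in potential energy: W_ext = qΔV = q(V_B − V_A).
At A: distances to the source charges are 0.380 m, 0.258 m, 0.296 m; V_A = Σ kqᵢ/rᵢ = -4.36×10⁵ V.
At B: distances to the source charges are 0.0700 m, 0.708 m, 0.746 m; V_B = Σ kqᵢ/rᵢ = -4.78×10⁵ V.
ΔV = V_B − V_A = -4.19×10⁴ V.
W_ext = qΔV = (-9.15×10⁻⁶ C)(-4.19×10⁴ V) = 0.383 J.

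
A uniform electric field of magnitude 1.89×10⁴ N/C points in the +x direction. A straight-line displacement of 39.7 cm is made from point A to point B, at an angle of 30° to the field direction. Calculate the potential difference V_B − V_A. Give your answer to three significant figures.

Only the component of displacement along E changes the potential: ΔV = −E·d·cosθ.
ΔV = −(1.89×10⁴ V/m)(0.397 m)cos30° = -6500 V.

-6500 V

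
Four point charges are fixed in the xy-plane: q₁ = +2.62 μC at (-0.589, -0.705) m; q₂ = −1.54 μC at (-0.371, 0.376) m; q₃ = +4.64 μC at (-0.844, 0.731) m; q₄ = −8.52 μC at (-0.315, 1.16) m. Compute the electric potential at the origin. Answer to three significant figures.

The total potential is the scalar sum of each charge's contribution, V = Σ kqᵢ/rᵢ.
Distances from the field point to each charge: r₁ = 0.919 m, r₂ = 0.528 m, r₃ = 1.12 m, r₄ = 1.20 m.
V = k[(2.62×10⁻⁶)/(0.919) + (-1.54×10⁻⁶)/(0.528) + (4.64×10⁻⁶)/(1.12) + (-8.52×10⁻⁶)/(1.20)] = -2.69×10⁴ V.

-2.69×10⁴ V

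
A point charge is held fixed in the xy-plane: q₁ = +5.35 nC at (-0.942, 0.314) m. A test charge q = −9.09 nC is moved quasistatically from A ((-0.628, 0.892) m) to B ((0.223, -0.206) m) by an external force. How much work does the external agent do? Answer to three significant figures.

For quasistatic motion the external work equals the change in potential energy: W_ext = qΔV = q(V_B − V_A).
At A: distance to the source charge is 0.658 m; V_A = kq₁/r = 73.1 V.
At B: distance to the source charge is 1.28 m; V_B = kq₁/r = 37.7 V.
ΔV = V_B − V_A = -35.4 V.
W_ext = qΔV = (-9.09×10⁻⁹ C)(-35.4 V) = 3.22×10⁻⁷ J.

3.22×10⁻⁷ J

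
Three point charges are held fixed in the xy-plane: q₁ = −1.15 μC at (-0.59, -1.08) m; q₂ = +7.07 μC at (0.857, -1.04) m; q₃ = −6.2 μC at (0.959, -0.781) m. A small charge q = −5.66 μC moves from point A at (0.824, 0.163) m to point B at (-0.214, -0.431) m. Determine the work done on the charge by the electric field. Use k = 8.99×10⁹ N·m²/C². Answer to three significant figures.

The work done by the electric force is W_field = −ΔU = −q(V_B − V_A) = q(V_A − V_B).
At A: distances to the source charges are 1.88 m, 1.20 m, 0.954 m; V_A = Σ kqᵢ/rᵢ = -1.11×10⁴ V.
At B: distances to the source charges are 0.750 m, 1.23 m, 1.22 m; V_B = Σ kqᵢ/rᵢ = -7730 V.
ΔV = V_B − V_A = 3400 V.
W_field = −qΔV = −(-5.66×10⁻⁶ C)(3400 V) = 0.0192 J.

0.0192 J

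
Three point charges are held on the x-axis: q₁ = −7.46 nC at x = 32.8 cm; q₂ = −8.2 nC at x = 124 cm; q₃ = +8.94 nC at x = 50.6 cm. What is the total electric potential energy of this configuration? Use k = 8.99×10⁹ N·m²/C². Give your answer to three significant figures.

-3.66×10⁻⁶ J

The work to assemble the configuration equals its total potential energy, U = Σ kqᵢqⱼ/rᵢⱼ over all pairs.
Pair separations: r₁₂ = 0.912 m, r₁₃ = 0.178 m, r₂₃ = 0.734 m.
U = (6.03×10⁻⁷) + (-3.37×10⁻⁶) + (-8.98×10⁻⁷) = -3.66×10⁻⁶ J.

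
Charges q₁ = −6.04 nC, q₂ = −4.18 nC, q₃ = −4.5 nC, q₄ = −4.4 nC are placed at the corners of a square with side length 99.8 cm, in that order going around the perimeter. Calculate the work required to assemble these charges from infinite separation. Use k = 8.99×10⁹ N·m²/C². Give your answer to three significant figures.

1.10×10⁻⁶ J

The assembly work is the sum of pairwise potential energies, U = Σ_{i<j} kqᵢqⱼ/rᵢⱼ.
The four side pairs have separation 0.998 m and the two diagonal pairs 1.41 m.
Summing all 6 pair terms gives U = 1.10×10⁻⁶ J.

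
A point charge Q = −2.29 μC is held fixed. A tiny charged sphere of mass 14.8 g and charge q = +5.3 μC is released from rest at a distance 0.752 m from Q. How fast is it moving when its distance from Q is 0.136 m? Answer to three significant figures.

Only the electrostatic force acts, so mechanical energy is conserved: ½mv² = U₁ − U₂ = kQq(1/r₁ − 1/r₂).
U₁ − U₂ = (8.99×10⁹ N·m²/C²)(-2.29×10⁻⁶ C)(5.30×10⁻⁶ C)(1/0.752 − 1/0.136) = 0.657 J.
v = √(2·0.657/0.0148) = 9.42 m/s.

9.42 m/s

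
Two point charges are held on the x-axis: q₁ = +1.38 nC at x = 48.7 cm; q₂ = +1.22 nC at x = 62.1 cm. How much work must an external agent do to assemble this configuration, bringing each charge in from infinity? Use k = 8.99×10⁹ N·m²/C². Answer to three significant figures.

1.13×10⁻⁷ J

The work to assemble the configuration equals its total potential energy, U = Σ kqᵢqⱼ/rᵢⱼ over all pairs.
Pair separations: r₁₂ = 0.134 m.
U = (1.13×10⁻⁷) = 1.13×10⁻⁷ J.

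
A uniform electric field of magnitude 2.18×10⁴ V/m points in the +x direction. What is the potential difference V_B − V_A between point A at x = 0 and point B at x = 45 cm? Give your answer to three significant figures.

In a uniform field, potential decreases in the direction of E: V_B − V_A = −E·Δx.
V_B − V_A = −(2.18×10⁴ V/m)(0.450 m) = -9810 V.

-9810 V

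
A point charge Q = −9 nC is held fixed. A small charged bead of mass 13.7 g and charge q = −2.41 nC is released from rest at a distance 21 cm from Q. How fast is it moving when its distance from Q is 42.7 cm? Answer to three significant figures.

8.30×10⁻³ m/s

Only the electrostatic force acts, so mechanical energy is conserved: ½mv² = U₁ − U₂ = kQq(1/r₁ − 1/r₂).
U₁ − U₂ = (8.99×10⁹ N·m²/C²)(-9.00×10⁻⁹ C)(-2.41×10⁻⁹ C)(1/0.210 − 1/0.427) = 4.72×10⁻⁷ J.
v = √(2·4.72×10⁻⁷/0.0137) = 8.30×10⁻³ m/s.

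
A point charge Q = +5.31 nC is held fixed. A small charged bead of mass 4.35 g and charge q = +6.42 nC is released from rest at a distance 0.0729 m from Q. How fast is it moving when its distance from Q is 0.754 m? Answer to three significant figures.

Only the electrostatic force acts, so mechanical energy is conserved: ½mv² = U₁ − U₂ = kQq(1/r₁ − 1/r₂).
U₁ − U₂ = (8.99×10⁹ N·m²/C²)(5.31×10⁻⁹ C)(6.42×10⁻⁹ C)(1/0.0729 − 1/0.754) = 3.80×10⁻⁶ J.
v = √(2·3.80×10⁻⁶/4.35×10⁻³) = 0.0418 m/s.

0.0418 m/s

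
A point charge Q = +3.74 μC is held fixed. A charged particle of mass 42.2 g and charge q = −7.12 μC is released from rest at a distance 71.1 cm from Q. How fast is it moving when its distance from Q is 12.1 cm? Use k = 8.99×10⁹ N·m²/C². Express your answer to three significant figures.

8.82 m/s

Only the electrostatic force acts, so mechanical energy is conserved: ½mv² = U₁ − U₂ = kQq(1/r₁ − 1/r₂).
U₁ − U₂ = (8.99×10⁹ N·m²/C²)(3.74×10⁻⁶ C)(-7.12×10⁻⁶ C)(1/0.711 − 1/0.121) = 1.64 J.
v = √(2·1.64/0.0422) = 8.82 m/s.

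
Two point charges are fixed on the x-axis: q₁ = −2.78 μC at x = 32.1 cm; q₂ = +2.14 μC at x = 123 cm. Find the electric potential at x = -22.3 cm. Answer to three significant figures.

-3.27×10⁴ V

The total potential is the scalar sum of each charge's contribution, V = Σ kqᵢ/rᵢ.
Distances from the field point to each charge: r₁ = 0.544 m, r₂ = 1.45 m.
V = k[(-2.78×10⁻⁶)/(0.544) + (2.14×10⁻⁶)/(1.45)] = -3.27×10⁴ V.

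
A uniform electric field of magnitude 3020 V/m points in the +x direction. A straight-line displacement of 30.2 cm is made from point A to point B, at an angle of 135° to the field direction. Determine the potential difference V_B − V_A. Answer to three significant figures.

645 V

Only the component of displacement along E changes the potential: ΔV = −E·d·cosθ.
ΔV = −(3020 V/m)(0.302 m)cos135° = 645 V.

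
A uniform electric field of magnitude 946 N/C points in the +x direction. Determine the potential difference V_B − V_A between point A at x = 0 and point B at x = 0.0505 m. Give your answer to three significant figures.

In a uniform field, potential decreases in the direction of E: V_B − V_A = −E·Δx.
V_B − V_A = −(946 V/m)(0.0505 m) = -47.8 V.

-47.8 V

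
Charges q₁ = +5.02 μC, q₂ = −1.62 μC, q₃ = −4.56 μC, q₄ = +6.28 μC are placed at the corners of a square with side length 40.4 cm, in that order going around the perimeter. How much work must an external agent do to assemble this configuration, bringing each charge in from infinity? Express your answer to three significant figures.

The assembly work is the sum of pairwise potential energies, U = Σ_{i<j} kqᵢqⱼ/rᵢⱼ.
The four side pairs have separation 0.404 m and the two diagonal pairs 0.571 m.
Summing all 6 pair terms gives U = -0.473 J.

-0.473 J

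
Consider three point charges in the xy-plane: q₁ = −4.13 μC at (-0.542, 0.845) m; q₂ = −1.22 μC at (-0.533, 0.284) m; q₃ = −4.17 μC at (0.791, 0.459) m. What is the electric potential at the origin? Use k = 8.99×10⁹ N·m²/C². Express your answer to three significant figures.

The total potential is the scalar sum of each charge's contribution, V = Σ kqᵢ/rᵢ.
Distances from the field point to each charge: r₁ = 1.00 m, r₂ = 0.604 m, r₃ = 0.915 m.
V = k[(-4.13×10⁻⁶)/(1.00) + (-1.22×10⁻⁶)/(0.604) + (-4.17×10⁻⁶)/(0.915)] = -9.61×10⁴ V.

-9.61×10⁴ V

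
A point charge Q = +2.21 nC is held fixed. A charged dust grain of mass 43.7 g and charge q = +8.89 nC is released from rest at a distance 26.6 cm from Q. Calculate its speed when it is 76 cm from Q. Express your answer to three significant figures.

Only the electrostatic force acts, so mechanical energy is conserved: ½mv² = U₁ − U₂ = kQq(1/r₁ − 1/r₂).
U₁ − U₂ = (8.99×10⁹ N·m²/C²)(2.21×10⁻⁹ C)(8.89×10⁻⁹ C)(1/0.266 − 1/0.760) = 4.32×10⁻⁷ J.
v = √(2·4.32×10⁻⁷/0.0437) = 4.44×10⁻³ m/s.

4.44×10⁻³ m/s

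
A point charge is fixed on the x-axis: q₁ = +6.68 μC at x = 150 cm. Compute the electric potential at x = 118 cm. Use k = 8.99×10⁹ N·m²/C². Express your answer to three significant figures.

1.88×10⁵ V

The total potential is the scalar sum of each charge's contribution, V = Σ kqᵢ/rᵢ.
V = k[(6.68×10⁻⁶)/(0.320)] = 1.88×10⁵ V.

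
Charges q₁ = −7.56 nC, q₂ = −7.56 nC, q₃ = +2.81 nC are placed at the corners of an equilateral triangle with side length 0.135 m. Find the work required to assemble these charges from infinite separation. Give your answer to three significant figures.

The assembly work is the sum of pairwise potential energies, U = Σ_{i<j} kqᵢqⱼ/rᵢⱼ.
All three pair separations equal the side length, 0.135 m.
U = (3.81×10⁻⁶) + (-1.41×10⁻⁶) + (-1.41×10⁻⁶) = 9.77×10⁻⁷ J.

9.77×10⁻⁷ J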